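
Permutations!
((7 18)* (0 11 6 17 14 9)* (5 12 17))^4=(18)(0 12)(5 9)(6 14)(11 17)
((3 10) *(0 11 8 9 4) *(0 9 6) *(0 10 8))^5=((0 11)(3 8 6 10)(4 9))^5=(0 11)(3 8 6 10)(4 9)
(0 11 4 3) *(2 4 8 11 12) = (0 12 2 4 3)(8 11) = [12, 1, 4, 0, 3, 5, 6, 7, 11, 9, 10, 8, 2]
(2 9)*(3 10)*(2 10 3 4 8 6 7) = (2 9 10 4 8 6 7) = [0, 1, 9, 3, 8, 5, 7, 2, 6, 10, 4]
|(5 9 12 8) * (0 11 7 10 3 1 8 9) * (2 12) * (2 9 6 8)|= |(0 11 7 10 3 1 2 12 6 8 5)|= 11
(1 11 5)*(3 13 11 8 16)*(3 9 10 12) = (1 8 16 9 10 12 3 13 11 5) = [0, 8, 2, 13, 4, 1, 6, 7, 16, 10, 12, 5, 3, 11, 14, 15, 9]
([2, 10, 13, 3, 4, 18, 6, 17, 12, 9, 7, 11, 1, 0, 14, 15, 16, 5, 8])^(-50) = [2, 8, 13, 3, 4, 7, 6, 1, 5, 9, 12, 11, 18, 0, 14, 15, 16, 10, 17]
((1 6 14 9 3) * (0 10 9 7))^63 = ((0 10 9 3 1 6 14 7))^63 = (0 7 14 6 1 3 9 10)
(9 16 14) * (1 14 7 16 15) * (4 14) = [0, 4, 2, 3, 14, 5, 6, 16, 8, 15, 10, 11, 12, 13, 9, 1, 7] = (1 4 14 9 15)(7 16)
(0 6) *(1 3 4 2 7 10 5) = (0 6)(1 3 4 2 7 10 5) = [6, 3, 7, 4, 2, 1, 0, 10, 8, 9, 5]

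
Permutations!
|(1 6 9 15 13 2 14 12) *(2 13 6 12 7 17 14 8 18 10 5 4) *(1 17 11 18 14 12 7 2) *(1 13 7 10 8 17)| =|(1 10 5 4 13 7 11 18 8 14 2 17 12)(6 9 15)| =39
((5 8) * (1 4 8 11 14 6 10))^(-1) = (1 10 6 14 11 5 8 4)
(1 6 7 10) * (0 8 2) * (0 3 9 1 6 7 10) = [8, 7, 3, 9, 4, 5, 10, 0, 2, 1, 6] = (0 8 2 3 9 1 7)(6 10)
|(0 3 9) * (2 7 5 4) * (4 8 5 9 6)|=14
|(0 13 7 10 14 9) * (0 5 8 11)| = 9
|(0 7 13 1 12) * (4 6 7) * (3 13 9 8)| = 10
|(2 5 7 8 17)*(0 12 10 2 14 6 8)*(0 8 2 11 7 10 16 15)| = |(0 12 16 15)(2 5 10 11 7 8 17 14 6)| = 36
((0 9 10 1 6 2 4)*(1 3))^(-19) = ((0 9 10 3 1 6 2 4))^(-19) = (0 6 10 4 1 9 2 3)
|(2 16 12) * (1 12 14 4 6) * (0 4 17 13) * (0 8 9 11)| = 13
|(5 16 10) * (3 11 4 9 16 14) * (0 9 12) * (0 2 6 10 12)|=|(0 9 16 12 2 6 10 5 14 3 11 4)|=12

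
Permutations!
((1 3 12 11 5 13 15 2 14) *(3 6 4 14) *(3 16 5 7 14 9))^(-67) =((1 6 4 9 3 12 11 7 14)(2 16 5 13 15))^(-67) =(1 12 6 11 4 7 9 14 3)(2 13 16 15 5)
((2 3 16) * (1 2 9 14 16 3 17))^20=(1 17 2)(9 16 14)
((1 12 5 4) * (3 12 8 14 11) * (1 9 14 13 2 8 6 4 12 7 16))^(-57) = ((1 6 4 9 14 11 3 7 16)(2 8 13)(5 12))^(-57) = (1 3 9)(4 16 11)(5 12)(6 7 14)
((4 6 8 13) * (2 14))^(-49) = ((2 14)(4 6 8 13))^(-49) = (2 14)(4 13 8 6)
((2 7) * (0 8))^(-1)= (0 8)(2 7)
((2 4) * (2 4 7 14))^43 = (2 7 14)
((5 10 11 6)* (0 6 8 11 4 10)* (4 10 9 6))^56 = (11)(0 4 9 6 5) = ((0 4 9 6 5)(8 11))^56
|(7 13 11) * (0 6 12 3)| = 12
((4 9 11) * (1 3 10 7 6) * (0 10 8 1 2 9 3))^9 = ((0 10 7 6 2 9 11 4 3 8 1))^9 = (0 8 4 9 6 10 1 3 11 2 7)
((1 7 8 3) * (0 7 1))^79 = ((0 7 8 3))^79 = (0 3 8 7)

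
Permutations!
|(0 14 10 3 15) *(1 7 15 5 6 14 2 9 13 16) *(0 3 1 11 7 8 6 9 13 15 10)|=44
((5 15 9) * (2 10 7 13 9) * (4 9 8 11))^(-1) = ((2 10 7 13 8 11 4 9 5 15))^(-1) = (2 15 5 9 4 11 8 13 7 10)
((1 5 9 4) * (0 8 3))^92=((0 8 3)(1 5 9 4))^92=(9)(0 3 8)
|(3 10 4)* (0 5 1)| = 3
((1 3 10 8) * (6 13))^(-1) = ((1 3 10 8)(6 13))^(-1) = (1 8 10 3)(6 13)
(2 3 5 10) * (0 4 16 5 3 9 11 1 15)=(0 4 16 5 10 2 9 11 1 15)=[4, 15, 9, 3, 16, 10, 6, 7, 8, 11, 2, 1, 12, 13, 14, 0, 5]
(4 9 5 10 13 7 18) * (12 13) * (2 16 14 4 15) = (2 16 14 4 9 5 10 12 13 7 18 15) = [0, 1, 16, 3, 9, 10, 6, 18, 8, 5, 12, 11, 13, 7, 4, 2, 14, 17, 15]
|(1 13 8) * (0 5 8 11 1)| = |(0 5 8)(1 13 11)| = 3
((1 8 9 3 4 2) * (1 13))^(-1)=(1 13 2 4 3 9 8)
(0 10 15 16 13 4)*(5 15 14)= (0 10 14 5 15 16 13 4)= [10, 1, 2, 3, 0, 15, 6, 7, 8, 9, 14, 11, 12, 4, 5, 16, 13]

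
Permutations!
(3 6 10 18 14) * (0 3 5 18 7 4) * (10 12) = (0 3 6 12 10 7 4)(5 18 14) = [3, 1, 2, 6, 0, 18, 12, 4, 8, 9, 7, 11, 10, 13, 5, 15, 16, 17, 14]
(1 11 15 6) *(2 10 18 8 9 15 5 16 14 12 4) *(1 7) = (1 11 5 16 14 12 4 2 10 18 8 9 15 6 7) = [0, 11, 10, 3, 2, 16, 7, 1, 9, 15, 18, 5, 4, 13, 12, 6, 14, 17, 8]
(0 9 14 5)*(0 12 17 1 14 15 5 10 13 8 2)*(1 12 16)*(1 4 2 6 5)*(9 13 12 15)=[13, 14, 0, 3, 2, 16, 5, 7, 6, 9, 12, 11, 17, 8, 10, 1, 4, 15]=(0 13 8 6 5 16 4 2)(1 14 10 12 17 15)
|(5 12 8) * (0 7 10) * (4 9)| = |(0 7 10)(4 9)(5 12 8)| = 6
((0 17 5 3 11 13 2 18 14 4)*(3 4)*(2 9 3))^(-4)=(2 14 18)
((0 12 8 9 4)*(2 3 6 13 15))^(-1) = (0 4 9 8 12)(2 15 13 6 3) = ((0 12 8 9 4)(2 3 6 13 15))^(-1)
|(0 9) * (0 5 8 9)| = 3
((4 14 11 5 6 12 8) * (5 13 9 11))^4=(4 12 5)(6 14 8)(9 11 13)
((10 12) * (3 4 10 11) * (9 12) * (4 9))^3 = ((3 9 12 11)(4 10))^3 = (3 11 12 9)(4 10)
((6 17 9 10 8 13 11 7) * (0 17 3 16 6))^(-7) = (0 17 9 10 8 13 11 7)(3 6 16)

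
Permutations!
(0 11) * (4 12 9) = (0 11)(4 12 9) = [11, 1, 2, 3, 12, 5, 6, 7, 8, 4, 10, 0, 9]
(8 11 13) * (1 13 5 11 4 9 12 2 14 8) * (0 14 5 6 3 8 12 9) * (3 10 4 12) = (0 14 3 8 12 2 5 11 6 10 4)(1 13) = [14, 13, 5, 8, 0, 11, 10, 7, 12, 9, 4, 6, 2, 1, 3]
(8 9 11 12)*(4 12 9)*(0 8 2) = (0 8 4 12 2)(9 11) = [8, 1, 0, 3, 12, 5, 6, 7, 4, 11, 10, 9, 2]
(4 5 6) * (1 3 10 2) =(1 3 10 2)(4 5 6) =[0, 3, 1, 10, 5, 6, 4, 7, 8, 9, 2]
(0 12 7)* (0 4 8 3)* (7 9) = (0 12 9 7 4 8 3) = [12, 1, 2, 0, 8, 5, 6, 4, 3, 7, 10, 11, 9]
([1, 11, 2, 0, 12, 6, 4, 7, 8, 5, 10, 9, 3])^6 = (0 4 9)(1 12 5)(3 6 11)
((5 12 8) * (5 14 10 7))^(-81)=((5 12 8 14 10 7))^(-81)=(5 14)(7 8)(10 12)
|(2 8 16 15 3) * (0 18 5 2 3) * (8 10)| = |(0 18 5 2 10 8 16 15)| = 8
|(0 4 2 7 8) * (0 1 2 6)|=12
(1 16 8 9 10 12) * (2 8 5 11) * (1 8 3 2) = (1 16 5 11)(2 3)(8 9 10 12) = [0, 16, 3, 2, 4, 11, 6, 7, 9, 10, 12, 1, 8, 13, 14, 15, 5]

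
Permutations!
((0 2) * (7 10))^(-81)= ((0 2)(7 10))^(-81)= (0 2)(7 10)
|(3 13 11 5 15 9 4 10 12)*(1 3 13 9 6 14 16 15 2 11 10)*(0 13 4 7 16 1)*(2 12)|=|(0 13 10 2 11 5 12 4)(1 3 9 7 16 15 6 14)|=8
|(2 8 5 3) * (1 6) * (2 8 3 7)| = 10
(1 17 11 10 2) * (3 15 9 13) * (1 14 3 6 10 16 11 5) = (1 17 5)(2 14 3 15 9 13 6 10)(11 16) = [0, 17, 14, 15, 4, 1, 10, 7, 8, 13, 2, 16, 12, 6, 3, 9, 11, 5]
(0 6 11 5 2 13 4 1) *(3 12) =(0 6 11 5 2 13 4 1)(3 12) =[6, 0, 13, 12, 1, 2, 11, 7, 8, 9, 10, 5, 3, 4]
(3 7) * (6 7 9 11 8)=(3 9 11 8 6 7)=[0, 1, 2, 9, 4, 5, 7, 3, 6, 11, 10, 8]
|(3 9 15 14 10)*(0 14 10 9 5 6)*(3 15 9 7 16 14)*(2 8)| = |(0 3 5 6)(2 8)(7 16 14)(10 15)| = 12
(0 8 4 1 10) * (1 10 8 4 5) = [4, 8, 2, 3, 10, 1, 6, 7, 5, 9, 0] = (0 4 10)(1 8 5)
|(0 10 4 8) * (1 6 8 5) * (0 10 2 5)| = 8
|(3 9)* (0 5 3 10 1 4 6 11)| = 9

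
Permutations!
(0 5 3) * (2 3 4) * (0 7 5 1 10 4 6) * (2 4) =(0 1 10 2 3 7 5 6) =[1, 10, 3, 7, 4, 6, 0, 5, 8, 9, 2]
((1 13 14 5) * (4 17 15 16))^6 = (1 14)(4 15)(5 13)(16 17)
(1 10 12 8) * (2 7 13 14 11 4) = (1 10 12 8)(2 7 13 14 11 4) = [0, 10, 7, 3, 2, 5, 6, 13, 1, 9, 12, 4, 8, 14, 11]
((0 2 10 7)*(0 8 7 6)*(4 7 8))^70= ((0 2 10 6)(4 7))^70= (0 10)(2 6)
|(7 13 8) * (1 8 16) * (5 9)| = 10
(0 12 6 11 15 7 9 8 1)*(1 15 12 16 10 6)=(0 16 10 6 11 12 1)(7 9 8 15)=[16, 0, 2, 3, 4, 5, 11, 9, 15, 8, 6, 12, 1, 13, 14, 7, 10]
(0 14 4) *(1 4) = (0 14 1 4) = [14, 4, 2, 3, 0, 5, 6, 7, 8, 9, 10, 11, 12, 13, 1]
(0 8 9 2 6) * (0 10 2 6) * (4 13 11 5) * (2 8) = (0 2)(4 13 11 5)(6 10 8 9) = [2, 1, 0, 3, 13, 4, 10, 7, 9, 6, 8, 5, 12, 11]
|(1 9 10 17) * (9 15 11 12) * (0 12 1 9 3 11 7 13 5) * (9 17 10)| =9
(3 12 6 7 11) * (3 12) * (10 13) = [0, 1, 2, 3, 4, 5, 7, 11, 8, 9, 13, 12, 6, 10] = (6 7 11 12)(10 13)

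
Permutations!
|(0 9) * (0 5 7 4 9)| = 4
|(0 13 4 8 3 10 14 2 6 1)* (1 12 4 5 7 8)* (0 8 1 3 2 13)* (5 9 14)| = 30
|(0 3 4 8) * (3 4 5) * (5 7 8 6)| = |(0 4 6 5 3 7 8)| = 7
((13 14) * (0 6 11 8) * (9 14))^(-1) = ((0 6 11 8)(9 14 13))^(-1) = (0 8 11 6)(9 13 14)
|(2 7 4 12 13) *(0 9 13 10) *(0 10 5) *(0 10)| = 9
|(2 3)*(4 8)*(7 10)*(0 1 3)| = |(0 1 3 2)(4 8)(7 10)| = 4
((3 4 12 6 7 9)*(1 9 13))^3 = (1 4 7 9 12 13 3 6) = ((1 9 3 4 12 6 7 13))^3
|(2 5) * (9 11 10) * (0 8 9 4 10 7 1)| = 6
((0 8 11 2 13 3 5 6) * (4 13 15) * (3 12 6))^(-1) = ((0 8 11 2 15 4 13 12 6)(3 5))^(-1) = (0 6 12 13 4 15 2 11 8)(3 5)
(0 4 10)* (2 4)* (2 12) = (0 12 2 4 10) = [12, 1, 4, 3, 10, 5, 6, 7, 8, 9, 0, 11, 2]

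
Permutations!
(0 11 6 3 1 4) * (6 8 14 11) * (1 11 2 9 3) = (0 6 1 4)(2 9 3 11 8 14) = [6, 4, 9, 11, 0, 5, 1, 7, 14, 3, 10, 8, 12, 13, 2]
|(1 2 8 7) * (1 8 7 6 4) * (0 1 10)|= 8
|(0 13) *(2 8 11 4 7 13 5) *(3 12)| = 8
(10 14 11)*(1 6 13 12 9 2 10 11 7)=(1 6 13 12 9 2 10 14 7)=[0, 6, 10, 3, 4, 5, 13, 1, 8, 2, 14, 11, 9, 12, 7]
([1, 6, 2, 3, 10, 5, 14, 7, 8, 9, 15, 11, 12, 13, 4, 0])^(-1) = [15, 0, 2, 3, 14, 5, 1, 7, 8, 9, 4, 11, 12, 13, 6, 10]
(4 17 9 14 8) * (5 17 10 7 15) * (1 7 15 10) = [0, 7, 2, 3, 1, 17, 6, 10, 4, 14, 15, 11, 12, 13, 8, 5, 16, 9] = (1 7 10 15 5 17 9 14 8 4)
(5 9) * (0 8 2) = (0 8 2)(5 9) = [8, 1, 0, 3, 4, 9, 6, 7, 2, 5]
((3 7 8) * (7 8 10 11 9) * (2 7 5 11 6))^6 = (11)(2 10)(6 7)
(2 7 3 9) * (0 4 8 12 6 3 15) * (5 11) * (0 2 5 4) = (2 7 15)(3 9 5 11 4 8 12 6) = [0, 1, 7, 9, 8, 11, 3, 15, 12, 5, 10, 4, 6, 13, 14, 2]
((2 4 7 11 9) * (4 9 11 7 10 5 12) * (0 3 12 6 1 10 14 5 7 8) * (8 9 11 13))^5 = (0 5 9)(1 11 12)(2 3 6)(4 10 13)(7 8 14)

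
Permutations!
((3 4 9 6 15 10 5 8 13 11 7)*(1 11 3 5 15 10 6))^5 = (1 13 11 3 7 4 5 9 8)(6 15 10) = ((1 11 7 5 8 13 3 4 9)(6 10 15))^5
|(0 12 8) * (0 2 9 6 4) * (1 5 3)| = 21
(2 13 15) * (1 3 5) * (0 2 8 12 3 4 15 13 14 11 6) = (0 2 14 11 6)(1 4 15 8 12 3 5) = [2, 4, 14, 5, 15, 1, 0, 7, 12, 9, 10, 6, 3, 13, 11, 8]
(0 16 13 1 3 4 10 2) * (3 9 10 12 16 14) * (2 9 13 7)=(0 14 3 4 12 16 7 2)(1 13)(9 10)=[14, 13, 0, 4, 12, 5, 6, 2, 8, 10, 9, 11, 16, 1, 3, 15, 7]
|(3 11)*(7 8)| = |(3 11)(7 8)| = 2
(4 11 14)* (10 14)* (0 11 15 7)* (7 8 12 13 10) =(0 11 7)(4 15 8 12 13 10 14) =[11, 1, 2, 3, 15, 5, 6, 0, 12, 9, 14, 7, 13, 10, 4, 8]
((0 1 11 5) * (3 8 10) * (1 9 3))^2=((0 9 3 8 10 1 11 5))^2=(0 3 10 11)(1 5 9 8)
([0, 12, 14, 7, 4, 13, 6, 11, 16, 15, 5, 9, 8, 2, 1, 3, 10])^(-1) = [0, 14, 13, 15, 4, 10, 6, 3, 12, 11, 16, 7, 1, 5, 2, 9, 8]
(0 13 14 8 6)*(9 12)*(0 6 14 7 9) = (0 13 7 9 12)(8 14) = [13, 1, 2, 3, 4, 5, 6, 9, 14, 12, 10, 11, 0, 7, 8]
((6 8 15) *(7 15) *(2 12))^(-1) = ((2 12)(6 8 7 15))^(-1) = (2 12)(6 15 7 8)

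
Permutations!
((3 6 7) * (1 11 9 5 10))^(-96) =((1 11 9 5 10)(3 6 7))^(-96) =(1 10 5 9 11)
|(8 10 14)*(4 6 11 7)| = 12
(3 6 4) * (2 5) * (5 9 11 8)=(2 9 11 8 5)(3 6 4)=[0, 1, 9, 6, 3, 2, 4, 7, 5, 11, 10, 8]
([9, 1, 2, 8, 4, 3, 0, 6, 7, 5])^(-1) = (0 6 7 8 3 5 9)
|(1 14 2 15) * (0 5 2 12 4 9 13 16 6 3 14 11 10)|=56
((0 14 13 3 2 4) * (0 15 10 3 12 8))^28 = ((0 14 13 12 8)(2 4 15 10 3))^28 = (0 12 14 8 13)(2 10 4 3 15)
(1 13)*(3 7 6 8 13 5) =(1 5 3 7 6 8 13) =[0, 5, 2, 7, 4, 3, 8, 6, 13, 9, 10, 11, 12, 1]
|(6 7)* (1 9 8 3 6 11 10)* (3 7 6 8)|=7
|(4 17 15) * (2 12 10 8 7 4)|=8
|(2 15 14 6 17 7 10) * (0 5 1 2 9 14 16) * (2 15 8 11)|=30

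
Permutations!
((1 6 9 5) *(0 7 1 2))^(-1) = ((0 7 1 6 9 5 2))^(-1) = (0 2 5 9 6 1 7)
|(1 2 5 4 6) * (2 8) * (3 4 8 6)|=6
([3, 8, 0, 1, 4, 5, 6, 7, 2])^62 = (0 1 2 3 8)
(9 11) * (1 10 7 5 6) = (1 10 7 5 6)(9 11) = [0, 10, 2, 3, 4, 6, 1, 5, 8, 11, 7, 9]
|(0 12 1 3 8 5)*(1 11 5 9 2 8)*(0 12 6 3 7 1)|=6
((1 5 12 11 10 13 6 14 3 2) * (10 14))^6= ((1 5 12 11 14 3 2)(6 10 13))^6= (1 2 3 14 11 12 5)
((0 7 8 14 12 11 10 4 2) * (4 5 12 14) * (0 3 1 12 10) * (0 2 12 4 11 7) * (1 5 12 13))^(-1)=(14)(1 13 4)(2 11 8 7 12 10 5 3)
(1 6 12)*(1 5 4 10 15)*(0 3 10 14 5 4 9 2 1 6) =(0 3 10 15 6 12 4 14 5 9 2 1) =[3, 0, 1, 10, 14, 9, 12, 7, 8, 2, 15, 11, 4, 13, 5, 6]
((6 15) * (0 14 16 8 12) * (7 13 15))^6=((0 14 16 8 12)(6 7 13 15))^6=(0 14 16 8 12)(6 13)(7 15)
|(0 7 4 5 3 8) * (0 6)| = 7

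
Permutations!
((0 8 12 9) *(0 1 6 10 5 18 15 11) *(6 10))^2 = (0 12 1 5 15)(8 9 10 18 11)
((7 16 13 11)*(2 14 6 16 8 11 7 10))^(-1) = ((2 14 6 16 13 7 8 11 10))^(-1) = (2 10 11 8 7 13 16 6 14)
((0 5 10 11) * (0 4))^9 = ((0 5 10 11 4))^9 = (0 4 11 10 5)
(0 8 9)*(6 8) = (0 6 8 9) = [6, 1, 2, 3, 4, 5, 8, 7, 9, 0]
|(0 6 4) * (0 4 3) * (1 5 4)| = 3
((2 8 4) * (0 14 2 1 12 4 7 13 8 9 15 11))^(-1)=((0 14 2 9 15 11)(1 12 4)(7 13 8))^(-1)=(0 11 15 9 2 14)(1 4 12)(7 8 13)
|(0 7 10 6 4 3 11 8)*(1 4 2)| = 10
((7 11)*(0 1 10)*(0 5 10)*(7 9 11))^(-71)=(0 1)(5 10)(9 11)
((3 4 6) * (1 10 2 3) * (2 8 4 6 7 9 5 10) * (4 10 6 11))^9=(11)(8 10)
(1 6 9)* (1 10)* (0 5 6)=(0 5 6 9 10 1)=[5, 0, 2, 3, 4, 6, 9, 7, 8, 10, 1]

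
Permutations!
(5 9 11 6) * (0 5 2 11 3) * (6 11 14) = (0 5 9 3)(2 14 6) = [5, 1, 14, 0, 4, 9, 2, 7, 8, 3, 10, 11, 12, 13, 6]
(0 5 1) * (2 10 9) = (0 5 1)(2 10 9) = [5, 0, 10, 3, 4, 1, 6, 7, 8, 2, 9]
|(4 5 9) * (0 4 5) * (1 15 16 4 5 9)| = |(0 5 1 15 16 4)| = 6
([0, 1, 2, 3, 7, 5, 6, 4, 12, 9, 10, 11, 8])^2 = (12)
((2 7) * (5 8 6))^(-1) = (2 7)(5 6 8)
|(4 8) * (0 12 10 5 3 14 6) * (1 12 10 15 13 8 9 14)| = 13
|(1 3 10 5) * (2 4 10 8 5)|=12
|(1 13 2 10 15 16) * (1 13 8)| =|(1 8)(2 10 15 16 13)| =10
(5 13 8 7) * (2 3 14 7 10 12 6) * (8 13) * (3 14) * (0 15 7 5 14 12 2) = (0 15 7 14 5 8 10 2 12 6) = [15, 1, 12, 3, 4, 8, 0, 14, 10, 9, 2, 11, 6, 13, 5, 7]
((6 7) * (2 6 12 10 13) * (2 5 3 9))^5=((2 6 7 12 10 13 5 3 9))^5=(2 13 6 5 7 3 12 9 10)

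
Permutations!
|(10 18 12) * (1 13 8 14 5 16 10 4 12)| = |(1 13 8 14 5 16 10 18)(4 12)| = 8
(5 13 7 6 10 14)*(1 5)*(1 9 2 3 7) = (1 5 13)(2 3 7 6 10 14 9) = [0, 5, 3, 7, 4, 13, 10, 6, 8, 2, 14, 11, 12, 1, 9]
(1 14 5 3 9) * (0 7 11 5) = (0 7 11 5 3 9 1 14) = [7, 14, 2, 9, 4, 3, 6, 11, 8, 1, 10, 5, 12, 13, 0]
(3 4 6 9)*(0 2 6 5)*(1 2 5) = (0 5)(1 2 6 9 3 4) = [5, 2, 6, 4, 1, 0, 9, 7, 8, 3]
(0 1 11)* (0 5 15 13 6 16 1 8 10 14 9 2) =(0 8 10 14 9 2)(1 11 5 15 13 6 16) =[8, 11, 0, 3, 4, 15, 16, 7, 10, 2, 14, 5, 12, 6, 9, 13, 1]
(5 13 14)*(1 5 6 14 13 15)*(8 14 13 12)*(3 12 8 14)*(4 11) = (1 5 15)(3 12 14 6 13 8)(4 11) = [0, 5, 2, 12, 11, 15, 13, 7, 3, 9, 10, 4, 14, 8, 6, 1]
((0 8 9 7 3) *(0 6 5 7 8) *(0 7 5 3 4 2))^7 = ((0 7 4 2)(3 6)(8 9))^7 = (0 2 4 7)(3 6)(8 9)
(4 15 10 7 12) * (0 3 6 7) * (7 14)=(0 3 6 14 7 12 4 15 10)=[3, 1, 2, 6, 15, 5, 14, 12, 8, 9, 0, 11, 4, 13, 7, 10]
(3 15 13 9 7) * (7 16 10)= [0, 1, 2, 15, 4, 5, 6, 3, 8, 16, 7, 11, 12, 9, 14, 13, 10]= (3 15 13 9 16 10 7)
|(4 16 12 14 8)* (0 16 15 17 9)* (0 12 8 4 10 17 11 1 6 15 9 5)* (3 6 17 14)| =|(0 16 8 10 14 4 9 12 3 6 15 11 1 17 5)| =15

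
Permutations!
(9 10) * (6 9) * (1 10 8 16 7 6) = [0, 10, 2, 3, 4, 5, 9, 6, 16, 8, 1, 11, 12, 13, 14, 15, 7] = (1 10)(6 9 8 16 7)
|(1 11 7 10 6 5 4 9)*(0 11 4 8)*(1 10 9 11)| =10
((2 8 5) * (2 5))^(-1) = ((2 8))^(-1) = (2 8)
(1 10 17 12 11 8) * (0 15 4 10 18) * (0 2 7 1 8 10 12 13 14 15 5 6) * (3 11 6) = (0 5 3 11 10 17 13 14 15 4 12 6)(1 18 2 7) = [5, 18, 7, 11, 12, 3, 0, 1, 8, 9, 17, 10, 6, 14, 15, 4, 16, 13, 2]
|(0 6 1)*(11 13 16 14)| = |(0 6 1)(11 13 16 14)| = 12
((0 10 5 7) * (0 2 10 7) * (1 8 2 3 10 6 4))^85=((0 7 3 10 5)(1 8 2 6 4))^85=(10)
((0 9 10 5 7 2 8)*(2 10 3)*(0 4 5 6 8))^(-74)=((0 9 3 2)(4 5 7 10 6 8))^(-74)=(0 3)(2 9)(4 6 7)(5 8 10)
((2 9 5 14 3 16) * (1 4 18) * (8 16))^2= ((1 4 18)(2 9 5 14 3 8 16))^2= (1 18 4)(2 5 3 16 9 14 8)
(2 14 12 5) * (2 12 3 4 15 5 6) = (2 14 3 4 15 5 12 6) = [0, 1, 14, 4, 15, 12, 2, 7, 8, 9, 10, 11, 6, 13, 3, 5]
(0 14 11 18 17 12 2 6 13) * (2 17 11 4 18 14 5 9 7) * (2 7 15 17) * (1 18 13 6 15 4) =(0 5 9 4 13)(1 18 11 14)(2 15 17 12) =[5, 18, 15, 3, 13, 9, 6, 7, 8, 4, 10, 14, 2, 0, 1, 17, 16, 12, 11]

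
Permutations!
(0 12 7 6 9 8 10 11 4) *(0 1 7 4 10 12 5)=[5, 7, 2, 3, 1, 0, 9, 6, 12, 8, 11, 10, 4]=(0 5)(1 7 6 9 8 12 4)(10 11)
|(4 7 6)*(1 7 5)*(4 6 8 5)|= 4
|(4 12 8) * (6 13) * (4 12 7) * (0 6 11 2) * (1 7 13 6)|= |(0 1 7 4 13 11 2)(8 12)|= 14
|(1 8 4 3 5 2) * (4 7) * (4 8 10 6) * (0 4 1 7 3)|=30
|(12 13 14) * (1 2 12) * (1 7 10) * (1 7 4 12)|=4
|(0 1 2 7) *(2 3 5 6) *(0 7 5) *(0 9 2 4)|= 8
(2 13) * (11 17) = (2 13)(11 17) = [0, 1, 13, 3, 4, 5, 6, 7, 8, 9, 10, 17, 12, 2, 14, 15, 16, 11]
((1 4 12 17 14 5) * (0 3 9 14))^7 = (0 12 1 14 3 17 4 5 9)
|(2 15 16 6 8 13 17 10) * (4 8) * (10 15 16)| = |(2 16 6 4 8 13 17 15 10)| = 9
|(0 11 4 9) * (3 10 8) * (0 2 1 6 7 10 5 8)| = 9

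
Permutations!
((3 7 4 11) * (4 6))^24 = (3 11 4 6 7)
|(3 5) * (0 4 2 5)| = 5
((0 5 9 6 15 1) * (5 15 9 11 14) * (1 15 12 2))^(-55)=((15)(0 12 2 1)(5 11 14)(6 9))^(-55)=(15)(0 12 2 1)(5 14 11)(6 9)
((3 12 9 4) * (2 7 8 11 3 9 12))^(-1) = ((12)(2 7 8 11 3)(4 9))^(-1) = (12)(2 3 11 8 7)(4 9)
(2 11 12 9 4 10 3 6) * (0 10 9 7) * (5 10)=(0 5 10 3 6 2 11 12 7)(4 9)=[5, 1, 11, 6, 9, 10, 2, 0, 8, 4, 3, 12, 7]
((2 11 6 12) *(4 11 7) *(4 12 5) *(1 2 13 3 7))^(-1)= ((1 2)(3 7 12 13)(4 11 6 5))^(-1)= (1 2)(3 13 12 7)(4 5 6 11)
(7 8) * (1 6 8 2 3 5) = (1 6 8 7 2 3 5) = [0, 6, 3, 5, 4, 1, 8, 2, 7]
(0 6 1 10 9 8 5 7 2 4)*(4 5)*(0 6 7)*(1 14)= (0 7 2 5)(1 10 9 8 4 6 14)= [7, 10, 5, 3, 6, 0, 14, 2, 4, 8, 9, 11, 12, 13, 1]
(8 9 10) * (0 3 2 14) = (0 3 2 14)(8 9 10) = [3, 1, 14, 2, 4, 5, 6, 7, 9, 10, 8, 11, 12, 13, 0]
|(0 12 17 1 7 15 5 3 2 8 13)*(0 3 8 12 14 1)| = |(0 14 1 7 15 5 8 13 3 2 12 17)| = 12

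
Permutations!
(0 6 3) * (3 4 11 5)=(0 6 4 11 5 3)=[6, 1, 2, 0, 11, 3, 4, 7, 8, 9, 10, 5]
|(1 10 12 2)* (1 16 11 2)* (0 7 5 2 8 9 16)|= |(0 7 5 2)(1 10 12)(8 9 16 11)|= 12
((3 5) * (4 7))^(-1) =((3 5)(4 7))^(-1) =(3 5)(4 7)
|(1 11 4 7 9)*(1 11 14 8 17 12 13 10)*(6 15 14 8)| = |(1 8 17 12 13 10)(4 7 9 11)(6 15 14)| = 12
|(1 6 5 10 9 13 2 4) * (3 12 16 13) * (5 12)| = 28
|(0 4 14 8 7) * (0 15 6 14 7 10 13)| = |(0 4 7 15 6 14 8 10 13)| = 9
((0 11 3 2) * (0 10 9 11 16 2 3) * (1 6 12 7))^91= (0 16 2 10 9 11)(1 7 12 6)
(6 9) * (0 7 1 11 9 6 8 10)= [7, 11, 2, 3, 4, 5, 6, 1, 10, 8, 0, 9]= (0 7 1 11 9 8 10)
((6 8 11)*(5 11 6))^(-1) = ((5 11)(6 8))^(-1) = (5 11)(6 8)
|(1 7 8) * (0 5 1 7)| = |(0 5 1)(7 8)| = 6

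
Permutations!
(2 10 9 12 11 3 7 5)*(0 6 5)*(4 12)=(0 6 5 2 10 9 4 12 11 3 7)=[6, 1, 10, 7, 12, 2, 5, 0, 8, 4, 9, 3, 11]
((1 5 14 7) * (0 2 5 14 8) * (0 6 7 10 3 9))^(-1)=((0 2 5 8 6 7 1 14 10 3 9))^(-1)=(0 9 3 10 14 1 7 6 8 5 2)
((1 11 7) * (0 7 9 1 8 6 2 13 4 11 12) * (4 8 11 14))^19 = ((0 7 11 9 1 12)(2 13 8 6)(4 14))^19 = (0 7 11 9 1 12)(2 6 8 13)(4 14)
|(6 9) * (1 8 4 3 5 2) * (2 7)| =|(1 8 4 3 5 7 2)(6 9)| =14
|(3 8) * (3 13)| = 3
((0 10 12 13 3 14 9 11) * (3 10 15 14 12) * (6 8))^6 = ((0 15 14 9 11)(3 12 13 10)(6 8))^6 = (0 15 14 9 11)(3 13)(10 12)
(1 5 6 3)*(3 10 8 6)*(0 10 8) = (0 10)(1 5 3)(6 8) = [10, 5, 2, 1, 4, 3, 8, 7, 6, 9, 0]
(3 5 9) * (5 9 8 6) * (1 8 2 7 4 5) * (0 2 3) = [2, 8, 7, 9, 5, 3, 1, 4, 6, 0] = (0 2 7 4 5 3 9)(1 8 6)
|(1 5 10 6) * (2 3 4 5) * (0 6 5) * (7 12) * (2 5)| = 8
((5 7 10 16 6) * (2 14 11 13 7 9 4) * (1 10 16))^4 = ((1 10)(2 14 11 13 7 16 6 5 9 4))^4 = (2 7 9 11 6)(4 13 5 14 16)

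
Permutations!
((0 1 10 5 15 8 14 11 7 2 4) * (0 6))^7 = ((0 1 10 5 15 8 14 11 7 2 4 6))^7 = (0 11 10 2 15 6 14 1 7 5 4 8)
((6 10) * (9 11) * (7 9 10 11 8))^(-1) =(6 10 11)(7 8 9)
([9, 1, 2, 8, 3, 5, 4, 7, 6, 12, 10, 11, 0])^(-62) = (0 9 12)(3 6)(4 8)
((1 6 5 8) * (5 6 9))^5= (1 9 5 8)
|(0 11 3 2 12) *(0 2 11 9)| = 2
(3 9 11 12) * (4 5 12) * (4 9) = (3 4 5 12)(9 11) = [0, 1, 2, 4, 5, 12, 6, 7, 8, 11, 10, 9, 3]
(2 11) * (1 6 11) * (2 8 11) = [0, 6, 1, 3, 4, 5, 2, 7, 11, 9, 10, 8] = (1 6 2)(8 11)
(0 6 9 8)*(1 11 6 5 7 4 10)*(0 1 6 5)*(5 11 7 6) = (11)(1 7 4 10 5 6 9 8) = [0, 7, 2, 3, 10, 6, 9, 4, 1, 8, 5, 11]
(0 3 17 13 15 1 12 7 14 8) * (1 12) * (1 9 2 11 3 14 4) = [14, 9, 11, 17, 1, 5, 6, 4, 0, 2, 10, 3, 7, 15, 8, 12, 16, 13] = (0 14 8)(1 9 2 11 3 17 13 15 12 7 4)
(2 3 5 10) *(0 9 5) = (0 9 5 10 2 3) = [9, 1, 3, 0, 4, 10, 6, 7, 8, 5, 2]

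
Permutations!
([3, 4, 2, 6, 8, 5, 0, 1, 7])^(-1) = [6, 7, 2, 0, 1, 5, 3, 8, 4]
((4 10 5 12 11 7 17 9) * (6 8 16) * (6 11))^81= ((4 10 5 12 6 8 16 11 7 17 9))^81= (4 6 7 10 8 17 5 16 9 12 11)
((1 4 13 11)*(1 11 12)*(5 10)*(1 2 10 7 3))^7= (1 7 10 12 4 3 5 2 13)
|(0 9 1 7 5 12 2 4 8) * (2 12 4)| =7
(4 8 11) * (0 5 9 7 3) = (0 5 9 7 3)(4 8 11) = [5, 1, 2, 0, 8, 9, 6, 3, 11, 7, 10, 4]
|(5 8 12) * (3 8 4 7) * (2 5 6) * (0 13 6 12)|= 9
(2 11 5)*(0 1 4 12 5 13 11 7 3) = (0 1 4 12 5 2 7 3)(11 13) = [1, 4, 7, 0, 12, 2, 6, 3, 8, 9, 10, 13, 5, 11]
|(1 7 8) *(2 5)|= |(1 7 8)(2 5)|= 6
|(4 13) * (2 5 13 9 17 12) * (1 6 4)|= |(1 6 4 9 17 12 2 5 13)|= 9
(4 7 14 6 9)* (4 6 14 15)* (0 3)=[3, 1, 2, 0, 7, 5, 9, 15, 8, 6, 10, 11, 12, 13, 14, 4]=(0 3)(4 7 15)(6 9)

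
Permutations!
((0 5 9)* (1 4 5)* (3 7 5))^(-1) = (0 9 5 7 3 4 1)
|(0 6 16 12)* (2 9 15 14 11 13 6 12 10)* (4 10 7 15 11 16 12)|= |(0 4 10 2 9 11 13 6 12)(7 15 14 16)|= 36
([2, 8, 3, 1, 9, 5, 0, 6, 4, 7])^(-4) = (0 4 2 9 3 7 1 6 8)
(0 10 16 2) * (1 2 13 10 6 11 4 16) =(0 6 11 4 16 13 10 1 2) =[6, 2, 0, 3, 16, 5, 11, 7, 8, 9, 1, 4, 12, 10, 14, 15, 13]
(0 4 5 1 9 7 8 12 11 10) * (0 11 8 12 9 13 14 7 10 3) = (0 4 5 1 13 14 7 12 8 9 10 11 3) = [4, 13, 2, 0, 5, 1, 6, 12, 9, 10, 11, 3, 8, 14, 7]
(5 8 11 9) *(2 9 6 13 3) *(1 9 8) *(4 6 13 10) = [0, 9, 8, 2, 6, 1, 10, 7, 11, 5, 4, 13, 12, 3] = (1 9 5)(2 8 11 13 3)(4 6 10)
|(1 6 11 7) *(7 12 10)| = |(1 6 11 12 10 7)| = 6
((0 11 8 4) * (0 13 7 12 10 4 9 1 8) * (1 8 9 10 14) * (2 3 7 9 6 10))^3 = (0 11)(1 4 8 7)(2 12 6 13)(3 14 10 9)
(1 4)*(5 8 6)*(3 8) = (1 4)(3 8 6 5) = [0, 4, 2, 8, 1, 3, 5, 7, 6]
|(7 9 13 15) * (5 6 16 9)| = |(5 6 16 9 13 15 7)| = 7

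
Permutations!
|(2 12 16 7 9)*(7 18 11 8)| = |(2 12 16 18 11 8 7 9)| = 8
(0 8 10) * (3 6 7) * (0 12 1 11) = [8, 11, 2, 6, 4, 5, 7, 3, 10, 9, 12, 0, 1] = (0 8 10 12 1 11)(3 6 7)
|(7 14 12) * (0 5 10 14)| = |(0 5 10 14 12 7)| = 6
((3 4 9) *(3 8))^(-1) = (3 8 9 4)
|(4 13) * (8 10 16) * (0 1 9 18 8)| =14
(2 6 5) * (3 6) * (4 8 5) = (2 3 6 4 8 5) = [0, 1, 3, 6, 8, 2, 4, 7, 5]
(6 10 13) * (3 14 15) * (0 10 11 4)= [10, 1, 2, 14, 0, 5, 11, 7, 8, 9, 13, 4, 12, 6, 15, 3]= (0 10 13 6 11 4)(3 14 15)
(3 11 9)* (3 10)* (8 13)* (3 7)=(3 11 9 10 7)(8 13)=[0, 1, 2, 11, 4, 5, 6, 3, 13, 10, 7, 9, 12, 8]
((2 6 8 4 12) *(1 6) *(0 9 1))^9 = ((0 9 1 6 8 4 12 2))^9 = (0 9 1 6 8 4 12 2)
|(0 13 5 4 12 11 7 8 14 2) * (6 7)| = |(0 13 5 4 12 11 6 7 8 14 2)| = 11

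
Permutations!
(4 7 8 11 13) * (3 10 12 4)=(3 10 12 4 7 8 11 13)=[0, 1, 2, 10, 7, 5, 6, 8, 11, 9, 12, 13, 4, 3]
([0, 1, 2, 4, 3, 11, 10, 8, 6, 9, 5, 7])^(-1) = (3 4)(5 10 6 8 7 11)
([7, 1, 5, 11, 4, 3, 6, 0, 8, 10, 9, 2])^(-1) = [7, 1, 11, 5, 4, 2, 6, 0, 8, 10, 9, 3]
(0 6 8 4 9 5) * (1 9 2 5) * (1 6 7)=(0 7 1 9 6 8 4 2 5)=[7, 9, 5, 3, 2, 0, 8, 1, 4, 6]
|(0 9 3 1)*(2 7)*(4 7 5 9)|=|(0 4 7 2 5 9 3 1)|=8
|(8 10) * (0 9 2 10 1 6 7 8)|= |(0 9 2 10)(1 6 7 8)|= 4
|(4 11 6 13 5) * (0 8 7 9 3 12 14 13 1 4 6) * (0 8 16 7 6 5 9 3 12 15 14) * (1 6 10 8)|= 18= |(0 16 7 3 15 14 13 9 12)(1 4 11)(8 10)|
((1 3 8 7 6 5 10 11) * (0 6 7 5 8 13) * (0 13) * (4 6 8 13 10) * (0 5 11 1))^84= (13)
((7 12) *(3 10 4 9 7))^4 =(3 7 4)(9 10 12)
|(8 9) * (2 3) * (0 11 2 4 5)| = |(0 11 2 3 4 5)(8 9)| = 6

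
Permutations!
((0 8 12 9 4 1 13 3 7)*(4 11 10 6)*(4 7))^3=(0 9 6 8 11 7 12 10)(1 4 3 13)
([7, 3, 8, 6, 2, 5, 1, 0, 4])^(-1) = [7, 6, 4, 1, 8, 5, 3, 0, 2]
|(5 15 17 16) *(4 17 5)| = |(4 17 16)(5 15)| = 6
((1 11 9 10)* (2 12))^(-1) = ((1 11 9 10)(2 12))^(-1) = (1 10 9 11)(2 12)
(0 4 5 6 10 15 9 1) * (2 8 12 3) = (0 4 5 6 10 15 9 1)(2 8 12 3) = [4, 0, 8, 2, 5, 6, 10, 7, 12, 1, 15, 11, 3, 13, 14, 9]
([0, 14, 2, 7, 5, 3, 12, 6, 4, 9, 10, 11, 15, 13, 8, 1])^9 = (1 15 12 6 7 3 5 4 8 14)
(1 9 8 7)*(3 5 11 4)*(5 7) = (1 9 8 5 11 4 3 7) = [0, 9, 2, 7, 3, 11, 6, 1, 5, 8, 10, 4]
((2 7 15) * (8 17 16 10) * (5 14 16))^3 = (5 10)(8 14)(16 17)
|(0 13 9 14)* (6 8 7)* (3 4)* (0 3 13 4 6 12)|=10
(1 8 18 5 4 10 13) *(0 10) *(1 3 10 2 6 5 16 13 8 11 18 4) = (0 2 6 5 1 11 18 16 13 3 10 8 4) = [2, 11, 6, 10, 0, 1, 5, 7, 4, 9, 8, 18, 12, 3, 14, 15, 13, 17, 16]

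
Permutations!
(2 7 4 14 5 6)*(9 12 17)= (2 7 4 14 5 6)(9 12 17)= [0, 1, 7, 3, 14, 6, 2, 4, 8, 12, 10, 11, 17, 13, 5, 15, 16, 9]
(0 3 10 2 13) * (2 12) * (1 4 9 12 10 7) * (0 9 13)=(0 3 7 1 4 13 9 12 2)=[3, 4, 0, 7, 13, 5, 6, 1, 8, 12, 10, 11, 2, 9]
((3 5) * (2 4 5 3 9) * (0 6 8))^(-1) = (0 8 6)(2 9 5 4)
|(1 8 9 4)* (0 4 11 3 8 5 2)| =20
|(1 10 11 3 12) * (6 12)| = 6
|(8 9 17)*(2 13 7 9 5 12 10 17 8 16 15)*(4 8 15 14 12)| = 15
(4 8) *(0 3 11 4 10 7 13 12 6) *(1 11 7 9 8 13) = (0 3 7 1 11 4 13 12 6)(8 10 9) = [3, 11, 2, 7, 13, 5, 0, 1, 10, 8, 9, 4, 6, 12]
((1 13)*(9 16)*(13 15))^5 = (1 13 15)(9 16)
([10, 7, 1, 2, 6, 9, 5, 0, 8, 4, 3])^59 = (0 7 1 2 3 10)(4 9 5 6)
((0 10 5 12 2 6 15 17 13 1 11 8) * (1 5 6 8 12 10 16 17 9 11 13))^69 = ((0 16 17 1 13 5 10 6 15 9 11 12 2 8))^69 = (0 8 2 12 11 9 15 6 10 5 13 1 17 16)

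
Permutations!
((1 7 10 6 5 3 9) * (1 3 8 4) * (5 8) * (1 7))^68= (4 6 7 8 10)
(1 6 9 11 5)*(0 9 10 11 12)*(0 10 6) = (0 9 12 10 11 5 1) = [9, 0, 2, 3, 4, 1, 6, 7, 8, 12, 11, 5, 10]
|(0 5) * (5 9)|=3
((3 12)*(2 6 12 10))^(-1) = ((2 6 12 3 10))^(-1) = (2 10 3 12 6)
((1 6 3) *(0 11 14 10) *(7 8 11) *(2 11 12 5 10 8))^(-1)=(0 10 5 12 8 14 11 2 7)(1 3 6)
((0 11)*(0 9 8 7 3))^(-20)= (0 7 9)(3 8 11)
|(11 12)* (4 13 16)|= 6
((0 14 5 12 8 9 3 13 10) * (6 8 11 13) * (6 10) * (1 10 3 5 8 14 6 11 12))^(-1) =(0 10 1 5 9 8 14 6)(11 13)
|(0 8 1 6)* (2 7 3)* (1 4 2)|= 8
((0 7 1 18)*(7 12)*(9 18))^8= (0 7 9)(1 18 12)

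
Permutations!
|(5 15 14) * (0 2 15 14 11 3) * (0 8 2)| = 10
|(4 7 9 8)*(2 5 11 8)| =|(2 5 11 8 4 7 9)| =7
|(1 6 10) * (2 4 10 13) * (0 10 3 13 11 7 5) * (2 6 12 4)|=|(0 10 1 12 4 3 13 6 11 7 5)|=11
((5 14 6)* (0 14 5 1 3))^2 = (0 6 3 14 1)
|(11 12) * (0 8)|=2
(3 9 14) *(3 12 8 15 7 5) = (3 9 14 12 8 15 7 5) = [0, 1, 2, 9, 4, 3, 6, 5, 15, 14, 10, 11, 8, 13, 12, 7]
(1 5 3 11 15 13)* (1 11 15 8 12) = (1 5 3 15 13 11 8 12) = [0, 5, 2, 15, 4, 3, 6, 7, 12, 9, 10, 8, 1, 11, 14, 13]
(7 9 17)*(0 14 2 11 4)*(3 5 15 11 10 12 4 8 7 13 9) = [14, 1, 10, 5, 0, 15, 6, 3, 7, 17, 12, 8, 4, 9, 2, 11, 16, 13] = (0 14 2 10 12 4)(3 5 15 11 8 7)(9 17 13)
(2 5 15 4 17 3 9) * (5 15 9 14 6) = (2 15 4 17 3 14 6 5 9) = [0, 1, 15, 14, 17, 9, 5, 7, 8, 2, 10, 11, 12, 13, 6, 4, 16, 3]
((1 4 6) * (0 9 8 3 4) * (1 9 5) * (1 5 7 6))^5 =(0 3 6 1 8 7 4 9)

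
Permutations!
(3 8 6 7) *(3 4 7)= (3 8 6)(4 7)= [0, 1, 2, 8, 7, 5, 3, 4, 6]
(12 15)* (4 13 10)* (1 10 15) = (1 10 4 13 15 12) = [0, 10, 2, 3, 13, 5, 6, 7, 8, 9, 4, 11, 1, 15, 14, 12]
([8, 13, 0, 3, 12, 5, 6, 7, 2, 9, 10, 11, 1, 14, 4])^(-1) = (0 2 8)(1 12 4 14 13)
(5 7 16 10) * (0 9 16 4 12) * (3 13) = (0 9 16 10 5 7 4 12)(3 13) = [9, 1, 2, 13, 12, 7, 6, 4, 8, 16, 5, 11, 0, 3, 14, 15, 10]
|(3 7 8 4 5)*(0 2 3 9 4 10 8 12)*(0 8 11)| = 24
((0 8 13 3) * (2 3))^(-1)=((0 8 13 2 3))^(-1)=(0 3 2 13 8)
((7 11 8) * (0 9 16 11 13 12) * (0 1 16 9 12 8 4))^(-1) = (0 4 11 16 1 12)(7 8 13)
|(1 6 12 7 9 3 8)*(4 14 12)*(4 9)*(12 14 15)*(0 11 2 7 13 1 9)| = |(0 11 2 7 4 15 12 13 1 6)(3 8 9)| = 30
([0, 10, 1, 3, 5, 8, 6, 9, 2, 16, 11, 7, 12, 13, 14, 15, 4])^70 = [0, 1, 2, 3, 4, 5, 6, 7, 8, 9, 10, 11, 12, 13, 14, 15, 16]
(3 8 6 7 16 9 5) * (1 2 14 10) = [0, 2, 14, 8, 4, 3, 7, 16, 6, 5, 1, 11, 12, 13, 10, 15, 9] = (1 2 14 10)(3 8 6 7 16 9 5)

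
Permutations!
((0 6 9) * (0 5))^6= ((0 6 9 5))^6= (0 9)(5 6)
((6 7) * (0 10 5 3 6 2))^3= ((0 10 5 3 6 7 2))^3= (0 3 2 5 7 10 6)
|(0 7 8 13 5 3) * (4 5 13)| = 6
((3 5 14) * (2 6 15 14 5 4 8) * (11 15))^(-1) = (2 8 4 3 14 15 11 6)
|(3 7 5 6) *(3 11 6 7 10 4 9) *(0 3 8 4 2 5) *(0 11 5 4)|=28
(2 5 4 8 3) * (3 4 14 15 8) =[0, 1, 5, 2, 3, 14, 6, 7, 4, 9, 10, 11, 12, 13, 15, 8] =(2 5 14 15 8 4 3)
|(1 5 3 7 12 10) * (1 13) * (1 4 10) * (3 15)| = 6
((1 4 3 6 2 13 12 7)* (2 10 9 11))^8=((1 4 3 6 10 9 11 2 13 12 7))^8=(1 13 9 3 7 2 10 4 12 11 6)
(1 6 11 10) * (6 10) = [0, 10, 2, 3, 4, 5, 11, 7, 8, 9, 1, 6] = (1 10)(6 11)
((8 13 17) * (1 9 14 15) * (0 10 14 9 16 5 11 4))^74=(0 14 1 5 4 10 15 16 11)(8 17 13)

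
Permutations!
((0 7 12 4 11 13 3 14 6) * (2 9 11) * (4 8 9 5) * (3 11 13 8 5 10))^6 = ((0 7 12 5 4 2 10 3 14 6)(8 9 13 11))^6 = (0 10 12 14 4)(2 7 3 5 6)(8 13)(9 11)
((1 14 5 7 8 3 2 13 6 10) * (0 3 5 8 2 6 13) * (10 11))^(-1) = (0 2 7 5 8 14 1 10 11 6 3)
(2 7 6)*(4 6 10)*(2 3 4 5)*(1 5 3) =(1 5 2 7 10 3 4 6) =[0, 5, 7, 4, 6, 2, 1, 10, 8, 9, 3]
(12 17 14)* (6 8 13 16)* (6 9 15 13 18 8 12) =[0, 1, 2, 3, 4, 5, 12, 7, 18, 15, 10, 11, 17, 16, 6, 13, 9, 14, 8] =(6 12 17 14)(8 18)(9 15 13 16)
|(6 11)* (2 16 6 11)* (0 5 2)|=5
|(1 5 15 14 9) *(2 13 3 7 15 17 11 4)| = 12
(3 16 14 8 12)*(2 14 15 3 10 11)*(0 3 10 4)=(0 3 16 15 10 11 2 14 8 12 4)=[3, 1, 14, 16, 0, 5, 6, 7, 12, 9, 11, 2, 4, 13, 8, 10, 15]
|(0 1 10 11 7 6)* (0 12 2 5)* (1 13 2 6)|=|(0 13 2 5)(1 10 11 7)(6 12)|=4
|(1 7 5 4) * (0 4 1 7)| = 5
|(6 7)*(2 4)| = 2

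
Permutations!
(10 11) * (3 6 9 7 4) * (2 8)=[0, 1, 8, 6, 3, 5, 9, 4, 2, 7, 11, 10]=(2 8)(3 6 9 7 4)(10 11)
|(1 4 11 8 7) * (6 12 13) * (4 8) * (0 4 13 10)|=21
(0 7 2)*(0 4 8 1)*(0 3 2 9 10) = [7, 3, 4, 2, 8, 5, 6, 9, 1, 10, 0] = (0 7 9 10)(1 3 2 4 8)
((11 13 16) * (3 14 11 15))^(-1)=(3 15 16 13 11 14)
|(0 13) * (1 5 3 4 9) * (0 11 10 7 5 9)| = 8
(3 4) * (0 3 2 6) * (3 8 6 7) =(0 8 6)(2 7 3 4) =[8, 1, 7, 4, 2, 5, 0, 3, 6]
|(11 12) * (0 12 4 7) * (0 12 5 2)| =12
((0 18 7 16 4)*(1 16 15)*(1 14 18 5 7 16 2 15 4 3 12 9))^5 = (0 5 7 4)(1 16 2 3 15 12 14 9 18)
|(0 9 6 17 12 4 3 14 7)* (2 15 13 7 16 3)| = 30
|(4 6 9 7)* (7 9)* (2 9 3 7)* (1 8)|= |(1 8)(2 9 3 7 4 6)|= 6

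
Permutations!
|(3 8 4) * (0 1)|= |(0 1)(3 8 4)|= 6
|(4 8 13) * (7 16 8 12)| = 6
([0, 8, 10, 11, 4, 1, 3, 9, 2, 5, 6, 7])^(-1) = (1 5 9 7 11 3 6 10 2 8)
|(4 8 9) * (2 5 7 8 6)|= |(2 5 7 8 9 4 6)|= 7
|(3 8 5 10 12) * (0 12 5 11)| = 10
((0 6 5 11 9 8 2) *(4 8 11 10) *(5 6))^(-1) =(0 2 8 4 10 5)(9 11)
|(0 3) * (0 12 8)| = 4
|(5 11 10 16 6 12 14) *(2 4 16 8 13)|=11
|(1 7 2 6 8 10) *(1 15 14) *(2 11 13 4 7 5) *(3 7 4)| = 8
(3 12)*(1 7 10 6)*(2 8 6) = (1 7 10 2 8 6)(3 12) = [0, 7, 8, 12, 4, 5, 1, 10, 6, 9, 2, 11, 3]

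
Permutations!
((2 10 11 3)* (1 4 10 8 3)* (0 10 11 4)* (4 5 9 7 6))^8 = (0 1 11 4 6 7 9 5 10)(2 3 8)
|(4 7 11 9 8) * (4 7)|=4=|(7 11 9 8)|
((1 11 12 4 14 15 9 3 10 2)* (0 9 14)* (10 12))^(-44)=(15)(0 9 3 12 4)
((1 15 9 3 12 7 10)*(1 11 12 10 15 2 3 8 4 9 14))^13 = (1 11 14 10 15 3 7 2 12)(4 9 8) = ((1 2 3 10 11 12 7 15 14)(4 9 8))^13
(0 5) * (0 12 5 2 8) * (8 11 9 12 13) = [2, 1, 11, 3, 4, 13, 6, 7, 0, 12, 10, 9, 5, 8] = (0 2 11 9 12 5 13 8)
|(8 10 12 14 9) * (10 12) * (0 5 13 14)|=7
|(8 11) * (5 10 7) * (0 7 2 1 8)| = 8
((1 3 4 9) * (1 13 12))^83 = (1 12 13 9 4 3)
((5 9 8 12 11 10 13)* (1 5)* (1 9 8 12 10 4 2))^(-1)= ((1 5 8 10 13 9 12 11 4 2))^(-1)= (1 2 4 11 12 9 13 10 8 5)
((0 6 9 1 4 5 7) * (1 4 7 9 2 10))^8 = (0 2 1)(4 9 5)(6 10 7) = ((0 6 2 10 1 7)(4 5 9))^8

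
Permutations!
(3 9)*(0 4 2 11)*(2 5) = (0 4 5 2 11)(3 9) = [4, 1, 11, 9, 5, 2, 6, 7, 8, 3, 10, 0]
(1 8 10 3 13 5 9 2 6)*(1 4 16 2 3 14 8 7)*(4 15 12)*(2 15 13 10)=(1 7)(2 6 13 5 9 3 10 14 8)(4 16 15 12)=[0, 7, 6, 10, 16, 9, 13, 1, 2, 3, 14, 11, 4, 5, 8, 12, 15]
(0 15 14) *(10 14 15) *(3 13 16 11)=(0 10 14)(3 13 16 11)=[10, 1, 2, 13, 4, 5, 6, 7, 8, 9, 14, 3, 12, 16, 0, 15, 11]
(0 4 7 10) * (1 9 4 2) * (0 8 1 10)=(0 2 10 8 1 9 4 7)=[2, 9, 10, 3, 7, 5, 6, 0, 1, 4, 8]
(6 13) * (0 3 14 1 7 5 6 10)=[3, 7, 2, 14, 4, 6, 13, 5, 8, 9, 0, 11, 12, 10, 1]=(0 3 14 1 7 5 6 13 10)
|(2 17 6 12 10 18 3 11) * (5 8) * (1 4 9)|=24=|(1 4 9)(2 17 6 12 10 18 3 11)(5 8)|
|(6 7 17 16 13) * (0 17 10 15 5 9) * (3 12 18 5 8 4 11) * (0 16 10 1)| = 17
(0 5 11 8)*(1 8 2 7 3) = [5, 8, 7, 1, 4, 11, 6, 3, 0, 9, 10, 2] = (0 5 11 2 7 3 1 8)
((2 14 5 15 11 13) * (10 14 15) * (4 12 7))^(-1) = (2 13 11 15)(4 7 12)(5 14 10)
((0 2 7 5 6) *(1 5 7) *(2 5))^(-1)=(7)(0 6 5)(1 2)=((7)(0 5 6)(1 2))^(-1)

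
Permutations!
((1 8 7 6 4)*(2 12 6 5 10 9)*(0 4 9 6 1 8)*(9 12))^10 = ((0 4 8 7 5 10 6 12 1)(2 9))^10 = (0 4 8 7 5 10 6 12 1)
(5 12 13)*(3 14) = (3 14)(5 12 13) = [0, 1, 2, 14, 4, 12, 6, 7, 8, 9, 10, 11, 13, 5, 3]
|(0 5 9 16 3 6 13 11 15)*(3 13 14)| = |(0 5 9 16 13 11 15)(3 6 14)| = 21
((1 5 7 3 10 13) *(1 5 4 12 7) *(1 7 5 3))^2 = ((1 4 12 5 7)(3 10 13))^2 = (1 12 7 4 5)(3 13 10)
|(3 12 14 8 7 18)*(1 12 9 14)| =|(1 12)(3 9 14 8 7 18)| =6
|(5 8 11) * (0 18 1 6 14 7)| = 6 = |(0 18 1 6 14 7)(5 8 11)|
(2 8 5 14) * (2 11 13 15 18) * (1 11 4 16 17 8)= (1 11 13 15 18 2)(4 16 17 8 5 14)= [0, 11, 1, 3, 16, 14, 6, 7, 5, 9, 10, 13, 12, 15, 4, 18, 17, 8, 2]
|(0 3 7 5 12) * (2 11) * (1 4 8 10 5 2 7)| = 24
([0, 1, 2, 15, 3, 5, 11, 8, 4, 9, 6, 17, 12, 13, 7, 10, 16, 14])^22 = [0, 1, 2, 10, 15, 5, 17, 4, 3, 9, 11, 14, 12, 13, 8, 6, 16, 7]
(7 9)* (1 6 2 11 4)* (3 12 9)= (1 6 2 11 4)(3 12 9 7)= [0, 6, 11, 12, 1, 5, 2, 3, 8, 7, 10, 4, 9]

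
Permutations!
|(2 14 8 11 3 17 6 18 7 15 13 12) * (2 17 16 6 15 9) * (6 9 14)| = |(2 6 18 7 14 8 11 3 16 9)(12 17 15 13)| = 20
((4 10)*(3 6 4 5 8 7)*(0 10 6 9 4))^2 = ((0 10 5 8 7 3 9 4 6))^2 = (0 5 7 9 6 10 8 3 4)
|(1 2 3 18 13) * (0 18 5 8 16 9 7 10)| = |(0 18 13 1 2 3 5 8 16 9 7 10)| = 12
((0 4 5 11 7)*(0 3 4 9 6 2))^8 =((0 9 6 2)(3 4 5 11 7))^8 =(3 11 4 7 5)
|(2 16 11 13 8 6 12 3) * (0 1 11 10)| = |(0 1 11 13 8 6 12 3 2 16 10)| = 11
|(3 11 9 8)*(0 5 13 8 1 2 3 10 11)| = |(0 5 13 8 10 11 9 1 2 3)| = 10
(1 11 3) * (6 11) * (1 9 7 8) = (1 6 11 3 9 7 8) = [0, 6, 2, 9, 4, 5, 11, 8, 1, 7, 10, 3]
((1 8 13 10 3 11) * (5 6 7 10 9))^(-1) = ((1 8 13 9 5 6 7 10 3 11))^(-1) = (1 11 3 10 7 6 5 9 13 8)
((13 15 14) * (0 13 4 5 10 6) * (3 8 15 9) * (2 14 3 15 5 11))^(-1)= ((0 13 9 15 3 8 5 10 6)(2 14 4 11))^(-1)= (0 6 10 5 8 3 15 9 13)(2 11 4 14)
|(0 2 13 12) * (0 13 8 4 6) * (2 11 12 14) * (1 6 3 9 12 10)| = |(0 11 10 1 6)(2 8 4 3 9 12 13 14)| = 40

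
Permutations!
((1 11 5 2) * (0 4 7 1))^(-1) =((0 4 7 1 11 5 2))^(-1) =(0 2 5 11 1 7 4)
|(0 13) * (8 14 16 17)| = 4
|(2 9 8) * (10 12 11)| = 3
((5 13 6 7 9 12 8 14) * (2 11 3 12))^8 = ((2 11 3 12 8 14 5 13 6 7 9))^8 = (2 6 14 3 9 13 8 11 7 5 12)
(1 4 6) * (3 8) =[0, 4, 2, 8, 6, 5, 1, 7, 3] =(1 4 6)(3 8)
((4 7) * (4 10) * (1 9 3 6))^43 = ((1 9 3 6)(4 7 10))^43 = (1 6 3 9)(4 7 10)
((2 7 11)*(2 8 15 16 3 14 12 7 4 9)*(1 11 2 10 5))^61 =(1 3 4 11 14 9 8 12 10 15 7 5 16 2)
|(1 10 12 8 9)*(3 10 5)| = 7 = |(1 5 3 10 12 8 9)|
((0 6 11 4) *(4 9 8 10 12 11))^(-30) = (12)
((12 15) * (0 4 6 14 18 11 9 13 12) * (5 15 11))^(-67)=(0 14 15 6 5 4 18)(9 13 12 11)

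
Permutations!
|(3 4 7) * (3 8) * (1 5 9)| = |(1 5 9)(3 4 7 8)| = 12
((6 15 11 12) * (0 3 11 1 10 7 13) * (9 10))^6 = (0 1 3 9 11 10 12 7 6 13 15)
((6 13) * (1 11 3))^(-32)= (13)(1 11 3)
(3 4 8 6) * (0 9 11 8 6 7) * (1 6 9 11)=(0 11 8 7)(1 6 3 4 9)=[11, 6, 2, 4, 9, 5, 3, 0, 7, 1, 10, 8]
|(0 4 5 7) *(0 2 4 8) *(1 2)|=|(0 8)(1 2 4 5 7)|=10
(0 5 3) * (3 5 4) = (5)(0 4 3) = [4, 1, 2, 0, 3, 5]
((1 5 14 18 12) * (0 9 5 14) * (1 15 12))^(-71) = (0 9 5)(1 14 18)(12 15) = ((0 9 5)(1 14 18)(12 15))^(-71)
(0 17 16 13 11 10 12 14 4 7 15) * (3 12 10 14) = [17, 1, 2, 12, 7, 5, 6, 15, 8, 9, 10, 14, 3, 11, 4, 0, 13, 16] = (0 17 16 13 11 14 4 7 15)(3 12)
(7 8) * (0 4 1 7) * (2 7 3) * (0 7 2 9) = [4, 3, 2, 9, 1, 5, 6, 8, 7, 0] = (0 4 1 3 9)(7 8)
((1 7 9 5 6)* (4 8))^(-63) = ((1 7 9 5 6)(4 8))^(-63) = (1 9 6 7 5)(4 8)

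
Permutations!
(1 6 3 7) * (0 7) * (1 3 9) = (0 7 3)(1 6 9) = [7, 6, 2, 0, 4, 5, 9, 3, 8, 1]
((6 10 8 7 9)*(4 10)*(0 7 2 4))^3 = (0 6 9 7)(2 8 10 4)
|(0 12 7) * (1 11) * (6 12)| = |(0 6 12 7)(1 11)| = 4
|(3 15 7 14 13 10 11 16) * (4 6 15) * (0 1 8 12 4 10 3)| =|(0 1 8 12 4 6 15 7 14 13 3 10 11 16)| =14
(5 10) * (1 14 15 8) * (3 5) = [0, 14, 2, 5, 4, 10, 6, 7, 1, 9, 3, 11, 12, 13, 15, 8] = (1 14 15 8)(3 5 10)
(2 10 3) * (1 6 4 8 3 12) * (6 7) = (1 7 6 4 8 3 2 10 12) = [0, 7, 10, 2, 8, 5, 4, 6, 3, 9, 12, 11, 1]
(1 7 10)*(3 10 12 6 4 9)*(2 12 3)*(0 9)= (0 9 2 12 6 4)(1 7 3 10)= [9, 7, 12, 10, 0, 5, 4, 3, 8, 2, 1, 11, 6]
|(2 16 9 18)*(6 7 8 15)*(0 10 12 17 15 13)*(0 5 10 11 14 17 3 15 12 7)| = |(0 11 14 17 12 3 15 6)(2 16 9 18)(5 10 7 8 13)| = 40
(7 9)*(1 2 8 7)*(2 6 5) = (1 6 5 2 8 7 9) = [0, 6, 8, 3, 4, 2, 5, 9, 7, 1]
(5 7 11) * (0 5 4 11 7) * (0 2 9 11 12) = [5, 1, 9, 3, 12, 2, 6, 7, 8, 11, 10, 4, 0] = (0 5 2 9 11 4 12)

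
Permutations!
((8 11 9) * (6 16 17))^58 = (6 16 17)(8 11 9)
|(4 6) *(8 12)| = 2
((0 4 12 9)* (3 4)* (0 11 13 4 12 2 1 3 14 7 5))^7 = (0 5 7 14)(1 2 4 13 11 9 12 3)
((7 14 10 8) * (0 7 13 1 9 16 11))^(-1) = ((0 7 14 10 8 13 1 9 16 11))^(-1) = (0 11 16 9 1 13 8 10 14 7)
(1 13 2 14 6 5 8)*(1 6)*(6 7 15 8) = [0, 13, 14, 3, 4, 6, 5, 15, 7, 9, 10, 11, 12, 2, 1, 8] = (1 13 2 14)(5 6)(7 15 8)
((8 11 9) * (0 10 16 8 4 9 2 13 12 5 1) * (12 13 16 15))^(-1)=((0 10 15 12 5 1)(2 16 8 11)(4 9))^(-1)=(0 1 5 12 15 10)(2 11 8 16)(4 9)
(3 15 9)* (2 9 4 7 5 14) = [0, 1, 9, 15, 7, 14, 6, 5, 8, 3, 10, 11, 12, 13, 2, 4] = (2 9 3 15 4 7 5 14)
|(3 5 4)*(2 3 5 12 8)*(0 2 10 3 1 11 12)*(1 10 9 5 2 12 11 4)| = 10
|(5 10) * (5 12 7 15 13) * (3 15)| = |(3 15 13 5 10 12 7)| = 7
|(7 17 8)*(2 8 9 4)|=6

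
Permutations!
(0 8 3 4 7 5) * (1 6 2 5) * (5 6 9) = (0 8 3 4 7 1 9 5)(2 6) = [8, 9, 6, 4, 7, 0, 2, 1, 3, 5]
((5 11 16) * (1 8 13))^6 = ((1 8 13)(5 11 16))^6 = (16)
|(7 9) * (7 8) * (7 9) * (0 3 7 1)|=4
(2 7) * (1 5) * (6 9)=(1 5)(2 7)(6 9)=[0, 5, 7, 3, 4, 1, 9, 2, 8, 6]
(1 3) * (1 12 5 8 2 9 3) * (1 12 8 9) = (1 12 5 9 3 8 2) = [0, 12, 1, 8, 4, 9, 6, 7, 2, 3, 10, 11, 5]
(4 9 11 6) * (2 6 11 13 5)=(2 6 4 9 13 5)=[0, 1, 6, 3, 9, 2, 4, 7, 8, 13, 10, 11, 12, 5]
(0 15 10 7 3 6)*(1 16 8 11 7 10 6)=[15, 16, 2, 1, 4, 5, 0, 3, 11, 9, 10, 7, 12, 13, 14, 6, 8]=(0 15 6)(1 16 8 11 7 3)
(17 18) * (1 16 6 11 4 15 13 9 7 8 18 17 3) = (1 16 6 11 4 15 13 9 7 8 18 3) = [0, 16, 2, 1, 15, 5, 11, 8, 18, 7, 10, 4, 12, 9, 14, 13, 6, 17, 3]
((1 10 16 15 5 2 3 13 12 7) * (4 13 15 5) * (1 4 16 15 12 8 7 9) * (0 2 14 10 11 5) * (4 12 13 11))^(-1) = ((0 2 3 13 8 7 12 9 1 4 11 5 14 10 15 16))^(-1) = (0 16 15 10 14 5 11 4 1 9 12 7 8 13 3 2)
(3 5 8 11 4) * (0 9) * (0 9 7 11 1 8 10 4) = [7, 8, 2, 5, 3, 10, 6, 11, 1, 9, 4, 0] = (0 7 11)(1 8)(3 5 10 4)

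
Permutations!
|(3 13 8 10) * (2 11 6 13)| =|(2 11 6 13 8 10 3)| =7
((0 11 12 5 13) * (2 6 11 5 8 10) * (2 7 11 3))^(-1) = ((0 5 13)(2 6 3)(7 11 12 8 10))^(-1) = (0 13 5)(2 3 6)(7 10 8 12 11)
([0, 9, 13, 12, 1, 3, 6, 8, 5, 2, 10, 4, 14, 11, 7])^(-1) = [0, 4, 9, 5, 11, 8, 6, 14, 7, 1, 10, 13, 3, 2, 12]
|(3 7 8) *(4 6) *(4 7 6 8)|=5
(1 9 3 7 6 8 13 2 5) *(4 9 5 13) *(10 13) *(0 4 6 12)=(0 4 9 3 7 12)(1 5)(2 10 13)(6 8)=[4, 5, 10, 7, 9, 1, 8, 12, 6, 3, 13, 11, 0, 2]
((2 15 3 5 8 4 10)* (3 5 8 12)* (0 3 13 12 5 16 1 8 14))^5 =(0 14 3)(1 15 10 8 16 2 4)(12 13)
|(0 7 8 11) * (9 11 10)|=|(0 7 8 10 9 11)|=6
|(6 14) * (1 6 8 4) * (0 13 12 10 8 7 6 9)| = |(0 13 12 10 8 4 1 9)(6 14 7)| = 24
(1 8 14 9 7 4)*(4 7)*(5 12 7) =(1 8 14 9 4)(5 12 7) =[0, 8, 2, 3, 1, 12, 6, 5, 14, 4, 10, 11, 7, 13, 9]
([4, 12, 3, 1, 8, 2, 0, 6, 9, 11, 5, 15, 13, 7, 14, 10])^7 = [5, 8, 0, 4, 2, 6, 10, 15, 3, 1, 7, 12, 9, 11, 14, 13]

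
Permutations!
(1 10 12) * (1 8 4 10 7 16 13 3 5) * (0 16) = (0 16 13 3 5 1 7)(4 10 12 8) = [16, 7, 2, 5, 10, 1, 6, 0, 4, 9, 12, 11, 8, 3, 14, 15, 13]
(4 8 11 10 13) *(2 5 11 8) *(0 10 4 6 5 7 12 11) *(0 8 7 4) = (0 10 13 6 5 8 7 12 11)(2 4) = [10, 1, 4, 3, 2, 8, 5, 12, 7, 9, 13, 0, 11, 6]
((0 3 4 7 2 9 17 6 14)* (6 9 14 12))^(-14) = (17)(0 2 4)(3 14 7)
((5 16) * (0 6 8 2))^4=(16)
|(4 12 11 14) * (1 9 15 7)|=4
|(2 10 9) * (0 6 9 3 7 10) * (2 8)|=|(0 6 9 8 2)(3 7 10)|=15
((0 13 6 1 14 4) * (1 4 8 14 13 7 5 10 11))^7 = (0 6 1 10 7 4 13 11 5)(8 14)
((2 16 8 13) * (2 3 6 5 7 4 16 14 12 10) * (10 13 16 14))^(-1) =(2 10)(3 13 12 14 4 7 5 6)(8 16) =((2 10)(3 6 5 7 4 14 12 13)(8 16))^(-1)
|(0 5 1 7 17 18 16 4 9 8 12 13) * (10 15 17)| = 14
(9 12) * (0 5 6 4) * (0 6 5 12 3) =(0 12 9 3)(4 6) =[12, 1, 2, 0, 6, 5, 4, 7, 8, 3, 10, 11, 9]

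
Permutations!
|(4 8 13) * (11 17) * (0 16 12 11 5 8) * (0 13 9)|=8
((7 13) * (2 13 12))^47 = ((2 13 7 12))^47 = (2 12 7 13)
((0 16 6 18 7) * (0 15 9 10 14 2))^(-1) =(0 2 14 10 9 15 7 18 6 16)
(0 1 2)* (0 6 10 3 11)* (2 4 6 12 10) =[1, 4, 12, 11, 6, 5, 2, 7, 8, 9, 3, 0, 10] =(0 1 4 6 2 12 10 3 11)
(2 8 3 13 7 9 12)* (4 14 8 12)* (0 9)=[9, 1, 12, 13, 14, 5, 6, 0, 3, 4, 10, 11, 2, 7, 8]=(0 9 4 14 8 3 13 7)(2 12)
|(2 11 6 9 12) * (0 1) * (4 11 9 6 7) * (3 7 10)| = 30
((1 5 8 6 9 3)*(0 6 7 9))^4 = (1 9 8)(3 7 5) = ((0 6)(1 5 8 7 9 3))^4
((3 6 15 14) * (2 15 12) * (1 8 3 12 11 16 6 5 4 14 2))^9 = (16)(1 3 4 12 8 5 14)(2 15)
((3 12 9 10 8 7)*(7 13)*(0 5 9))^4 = ((0 5 9 10 8 13 7 3 12))^4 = (0 8 12 10 3 9 7 5 13)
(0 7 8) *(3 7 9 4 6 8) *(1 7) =(0 9 4 6 8)(1 7 3) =[9, 7, 2, 1, 6, 5, 8, 3, 0, 4]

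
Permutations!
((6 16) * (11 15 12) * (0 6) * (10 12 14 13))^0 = (16)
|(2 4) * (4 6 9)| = 4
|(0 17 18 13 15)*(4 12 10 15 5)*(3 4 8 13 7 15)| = 60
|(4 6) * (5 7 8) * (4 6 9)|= 6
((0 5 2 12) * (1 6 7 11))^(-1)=((0 5 2 12)(1 6 7 11))^(-1)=(0 12 2 5)(1 11 7 6)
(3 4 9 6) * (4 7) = [0, 1, 2, 7, 9, 5, 3, 4, 8, 6] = (3 7 4 9 6)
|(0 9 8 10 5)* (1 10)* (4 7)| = |(0 9 8 1 10 5)(4 7)| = 6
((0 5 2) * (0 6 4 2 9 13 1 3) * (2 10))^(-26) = ((0 5 9 13 1 3)(2 6 4 10))^(-26) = (0 1 9)(2 4)(3 13 5)(6 10)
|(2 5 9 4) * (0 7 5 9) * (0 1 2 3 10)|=|(0 7 5 1 2 9 4 3 10)|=9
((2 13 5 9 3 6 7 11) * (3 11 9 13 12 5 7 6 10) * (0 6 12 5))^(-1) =((0 6 12)(2 5 13 7 9 11)(3 10))^(-1) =(0 12 6)(2 11 9 7 13 5)(3 10)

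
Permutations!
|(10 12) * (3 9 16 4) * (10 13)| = |(3 9 16 4)(10 12 13)| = 12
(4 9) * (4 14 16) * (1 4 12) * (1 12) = [0, 4, 2, 3, 9, 5, 6, 7, 8, 14, 10, 11, 12, 13, 16, 15, 1] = (1 4 9 14 16)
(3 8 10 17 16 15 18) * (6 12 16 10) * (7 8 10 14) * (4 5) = (3 10 17 14 7 8 6 12 16 15 18)(4 5) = [0, 1, 2, 10, 5, 4, 12, 8, 6, 9, 17, 11, 16, 13, 7, 18, 15, 14, 3]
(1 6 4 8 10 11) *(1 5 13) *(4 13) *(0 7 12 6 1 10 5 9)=[7, 1, 2, 3, 8, 4, 13, 12, 5, 0, 11, 9, 6, 10]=(0 7 12 6 13 10 11 9)(4 8 5)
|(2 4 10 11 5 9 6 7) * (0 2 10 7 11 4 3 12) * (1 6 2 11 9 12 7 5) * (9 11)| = 9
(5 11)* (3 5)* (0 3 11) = (11)(0 3 5) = [3, 1, 2, 5, 4, 0, 6, 7, 8, 9, 10, 11]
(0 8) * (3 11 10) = [8, 1, 2, 11, 4, 5, 6, 7, 0, 9, 3, 10] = (0 8)(3 11 10)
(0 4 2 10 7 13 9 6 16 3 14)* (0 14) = [4, 1, 10, 0, 2, 5, 16, 13, 8, 6, 7, 11, 12, 9, 14, 15, 3] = (0 4 2 10 7 13 9 6 16 3)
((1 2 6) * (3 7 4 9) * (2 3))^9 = (1 7 9 6 3 4 2)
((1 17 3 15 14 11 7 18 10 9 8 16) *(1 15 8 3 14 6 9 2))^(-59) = ((1 17 14 11 7 18 10 2)(3 8 16 15 6 9))^(-59) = (1 18 14 2 7 17 10 11)(3 8 16 15 6 9)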